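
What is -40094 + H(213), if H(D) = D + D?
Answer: -39668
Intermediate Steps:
H(D) = 2*D
-40094 + H(213) = -40094 + 2*213 = -40094 + 426 = -39668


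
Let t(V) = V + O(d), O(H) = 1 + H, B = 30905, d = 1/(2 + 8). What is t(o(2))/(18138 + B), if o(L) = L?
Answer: 31/490430 ≈ 6.3210e-5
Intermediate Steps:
d = ⅒ (d = 1/10 = ⅒ ≈ 0.10000)
t(V) = 11/10 + V (t(V) = V + (1 + ⅒) = V + 11/10 = 11/10 + V)
t(o(2))/(18138 + B) = (11/10 + 2)/(18138 + 30905) = (31/10)/49043 = (31/10)*(1/49043) = 31/490430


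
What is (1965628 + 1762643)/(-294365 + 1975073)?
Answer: 1242757/560236 ≈ 2.2183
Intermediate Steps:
(1965628 + 1762643)/(-294365 + 1975073) = 3728271/1680708 = 3728271*(1/1680708) = 1242757/560236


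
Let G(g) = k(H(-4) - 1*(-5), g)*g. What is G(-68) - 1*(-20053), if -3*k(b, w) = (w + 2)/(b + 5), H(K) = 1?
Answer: 19917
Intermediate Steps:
k(b, w) = -(2 + w)/(3*(5 + b)) (k(b, w) = -(w + 2)/(3*(b + 5)) = -(2 + w)/(3*(5 + b)))
G(g) = g*(-2/33 - g/33) (G(g) = ((-2 - g)/(3*(5 + (1 - 1*(-5)))))*g = ((-2 - g)/(3*(5 + (1 + 5))))*g = ((-2 - g)/(3*(5 + 6)))*g = ((⅓)*(-2 - g)/11)*g = ((⅓)*(1/11)*(-2 - g))*g = (-2/33 - g/33)*g = g*(-2/33 - g/33))
G(-68) - 1*(-20053) = -1/33*(-68)*(2 - 68) - 1*(-20053) = -1/33*(-68)*(-66) + 20053 = -136 + 20053 = 19917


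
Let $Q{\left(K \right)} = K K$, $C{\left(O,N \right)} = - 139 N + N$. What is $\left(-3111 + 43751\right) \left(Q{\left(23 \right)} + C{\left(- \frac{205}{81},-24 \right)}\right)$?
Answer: $156098240$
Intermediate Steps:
$C{\left(O,N \right)} = - 138 N$
$Q{\left(K \right)} = K^{2}$
$\left(-3111 + 43751\right) \left(Q{\left(23 \right)} + C{\left(- \frac{205}{81},-24 \right)}\right) = \left(-3111 + 43751\right) \left(23^{2} - -3312\right) = 40640 \left(529 + 3312\right) = 40640 \cdot 3841 = 156098240$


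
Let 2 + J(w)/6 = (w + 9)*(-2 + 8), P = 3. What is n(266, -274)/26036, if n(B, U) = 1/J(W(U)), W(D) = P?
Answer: 1/10935120 ≈ 9.1448e-8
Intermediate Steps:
W(D) = 3
J(w) = 312 + 36*w (J(w) = -12 + 6*((w + 9)*(-2 + 8)) = -12 + 6*((9 + w)*6) = -12 + 6*(54 + 6*w) = -12 + (324 + 36*w) = 312 + 36*w)
n(B, U) = 1/420 (n(B, U) = 1/(312 + 36*3) = 1/(312 + 108) = 1/420)
n(266, -274)/26036 = (1/420)/26036 = (1/420)*(1/26036) = 1/10935120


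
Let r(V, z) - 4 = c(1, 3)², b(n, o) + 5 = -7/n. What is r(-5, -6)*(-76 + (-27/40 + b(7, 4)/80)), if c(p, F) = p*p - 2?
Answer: -1535/4 ≈ -383.75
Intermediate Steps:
b(n, o) = -5 - 7/n
c(p, F) = -2 + p² (c(p, F) = p² - 2 = -2 + p²)
r(V, z) = 5 (r(V, z) = 4 + (-2 + 1²)² = 4 + (-2 + 1)² = 4 + (-1)² = 4 + 1 = 5)
r(-5, -6)*(-76 + (-27/40 + b(7, 4)/80)) = 5*(-76 + (-27/40 + (-5 - 7/7)/80)) = 5*(-76 + (-27*1/40 + (-5 - 7*⅐)*(1/80))) = 5*(-76 + (-27/40 + (-5 - 1)*(1/80))) = 5*(-76 + (-27/40 - 6*1/80)) = 5*(-76 + (-27/40 - 3/40)) = 5*(-76 - ¾) = 5*(-307/4) = -1535/4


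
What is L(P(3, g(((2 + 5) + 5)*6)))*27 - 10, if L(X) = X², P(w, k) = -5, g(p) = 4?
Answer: 665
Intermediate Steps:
L(P(3, g(((2 + 5) + 5)*6)))*27 - 10 = (-5)²*27 - 10 = 25*27 - 10 = 675 - 10 = 665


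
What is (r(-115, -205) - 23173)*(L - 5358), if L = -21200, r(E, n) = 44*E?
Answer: 749812014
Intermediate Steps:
(r(-115, -205) - 23173)*(L - 5358) = (44*(-115) - 23173)*(-21200 - 5358) = (-5060 - 23173)*(-26558) = -28233*(-26558) = 749812014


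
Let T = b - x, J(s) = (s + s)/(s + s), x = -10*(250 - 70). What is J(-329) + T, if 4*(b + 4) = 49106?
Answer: 28147/2 ≈ 14074.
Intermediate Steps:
x = -1800 (x = -10*180 = -1800)
b = 24545/2 (b = -4 + (¼)*49106 = -4 + 24553/2 = 24545/2 ≈ 12273.)
J(s) = 1 (J(s) = (2*s)/((2*s)) = (2*s)*(1/(2*s)) = 1)
T = 28145/2 (T = 24545/2 - 1*(-1800) = 24545/2 + 1800 = 28145/2 ≈ 14073.)
J(-329) + T = 1 + 28145/2 = 28147/2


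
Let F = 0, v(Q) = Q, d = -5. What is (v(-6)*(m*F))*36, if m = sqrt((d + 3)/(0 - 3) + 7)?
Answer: 0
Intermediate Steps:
m = sqrt(69)/3 (m = sqrt((-5 + 3)/(0 - 3) + 7) = sqrt(-2/(-3) + 7) = sqrt(-2*(-1/3) + 7) = sqrt(2/3 + 7) = sqrt(23/3) = sqrt(69)/3 ≈ 2.7689)
(v(-6)*(m*F))*36 = -6*sqrt(69)/3*0*36 = -6*0*36 = 0*36 = 0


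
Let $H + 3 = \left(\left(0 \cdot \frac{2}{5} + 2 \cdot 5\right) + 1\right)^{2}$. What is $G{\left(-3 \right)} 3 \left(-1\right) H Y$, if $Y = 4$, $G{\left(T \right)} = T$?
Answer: $4248$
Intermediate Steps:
$H = 118$ ($H = -3 + \left(\left(0 \cdot \frac{2}{5} + 2 \cdot 5\right) + 1\right)^{2} = -3 + \left(\left(0 \cdot 2 \cdot \frac{1}{5} + 10\right) + 1\right)^{2} = -3 + \left(\left(0 \cdot \frac{2}{5} + 10\right) + 1\right)^{2} = -3 + \left(\left(0 + 10\right) + 1\right)^{2} = -3 + \left(10 + 1\right)^{2} = -3 + 11^{2} = -3 + 121 = 118$)
$G{\left(-3 \right)} 3 \left(-1\right) H Y = \left(-3\right) 3 \left(-1\right) 118 \cdot 4 = \left(-9\right) \left(-1\right) 118 \cdot 4 = 9 \cdot 118 \cdot 4 = 1062 \cdot 4 = 4248$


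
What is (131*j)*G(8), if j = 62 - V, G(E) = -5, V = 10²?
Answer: 24890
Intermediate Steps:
V = 100
j = -38 (j = 62 - 1*100 = 62 - 100 = -38)
(131*j)*G(8) = (131*(-38))*(-5) = -4978*(-5) = 24890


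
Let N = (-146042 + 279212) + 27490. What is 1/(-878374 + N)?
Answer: -1/717714 ≈ -1.3933e-6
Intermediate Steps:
N = 160660 (N = 133170 + 27490 = 160660)
1/(-878374 + N) = 1/(-878374 + 160660) = 1/(-717714) = -1/717714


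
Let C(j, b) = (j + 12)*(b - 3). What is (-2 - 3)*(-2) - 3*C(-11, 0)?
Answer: 19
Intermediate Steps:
C(j, b) = (-3 + b)*(12 + j) (C(j, b) = (12 + j)*(-3 + b) = (-3 + b)*(12 + j))
(-2 - 3)*(-2) - 3*C(-11, 0) = (-2 - 3)*(-2) - 3*(-36 - 3*(-11) + 12*0 + 0*(-11)) = -5*(-2) - 3*(-36 + 33 + 0 + 0) = 10 - 3*(-3) = 10 + 9 = 19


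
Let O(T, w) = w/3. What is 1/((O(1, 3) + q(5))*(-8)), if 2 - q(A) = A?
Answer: 1/16 ≈ 0.062500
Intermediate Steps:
O(T, w) = w/3 (O(T, w) = w*(⅓) = w/3)
q(A) = 2 - A
1/((O(1, 3) + q(5))*(-8)) = 1/(((⅓)*3 + (2 - 1*5))*(-8)) = 1/((1 + (2 - 5))*(-8)) = 1/((1 - 3)*(-8)) = 1/(-2*(-8)) = 1/16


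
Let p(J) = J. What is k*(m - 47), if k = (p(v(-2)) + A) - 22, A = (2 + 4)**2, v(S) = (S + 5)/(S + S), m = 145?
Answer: 2597/2 ≈ 1298.5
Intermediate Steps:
v(S) = (5 + S)/(2*S) (v(S) = (5 + S)/((2*S)) = (5 + S)*(1/(2*S)) = (5 + S)/(2*S))
A = 36 (A = 6**2 = 36)
k = 53/4 (k = ((1/2)*(5 - 2)/(-2) + 36) - 22 = ((1/2)*(-1/2)*3 + 36) - 22 = (-3/4 + 36) - 22 = 141/4 - 22 = 53/4 ≈ 13.250)
k*(m - 47) = 53*(145 - 47)/4 = (53/4)*98 = 2597/2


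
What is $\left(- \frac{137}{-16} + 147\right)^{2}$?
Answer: $\frac{6195121}{256} \approx 24200.0$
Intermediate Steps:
$\left(- \frac{137}{-16} + 147\right)^{2} = \left(\left(-137\right) \left(- \frac{1}{16}\right) + 147\right)^{2} = \left(\frac{137}{16} + 147\right)^{2} = \left(\frac{2489}{16}\right)^{2} = \frac{6195121}{256}$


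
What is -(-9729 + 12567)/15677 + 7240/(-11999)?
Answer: -147554642/188108323 ≈ -0.78441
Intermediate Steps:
-(-9729 + 12567)/15677 + 7240/(-11999) = -1*2838*(1/15677) + 7240*(-1/11999) = -2838*1/15677 - 7240/11999 = -2838/15677 - 7240/11999 = -147554642/188108323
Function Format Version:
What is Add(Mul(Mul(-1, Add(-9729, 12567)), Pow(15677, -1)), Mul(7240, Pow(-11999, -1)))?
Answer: Rational(-147554642, 188108323) ≈ -0.78441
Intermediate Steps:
Add(Mul(Mul(-1, Add(-9729, 12567)), Pow(15677, -1)), Mul(7240, Pow(-11999, -1))) = Add(Mul(Mul(-1, 2838), Rational(1, 15677)), Mul(7240, Rational(-1, 11999))) = Add(Mul(-2838, Rational(1, 15677)), Rational(-7240, 11999)) = Add(Rational(-2838, 15677), Rational(-7240, 11999)) = Rational(-147554642, 188108323)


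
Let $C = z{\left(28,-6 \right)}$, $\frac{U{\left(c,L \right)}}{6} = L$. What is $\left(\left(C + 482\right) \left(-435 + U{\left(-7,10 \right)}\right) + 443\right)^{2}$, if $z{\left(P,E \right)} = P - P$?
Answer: $32510614249$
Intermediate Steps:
$U{\left(c,L \right)} = 6 L$
$z{\left(P,E \right)} = 0$
$C = 0$
$\left(\left(C + 482\right) \left(-435 + U{\left(-7,10 \right)}\right) + 443\right)^{2} = \left(\left(0 + 482\right) \left(-435 + 6 \cdot 10\right) + 443\right)^{2} = \left(482 \left(-435 + 60\right) + 443\right)^{2} = \left(482 \left(-375\right) + 443\right)^{2} = \left(-180750 + 443\right)^{2} = \left(-180307\right)^{2} = 32510614249$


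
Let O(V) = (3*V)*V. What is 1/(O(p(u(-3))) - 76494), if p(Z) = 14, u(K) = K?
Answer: -1/75906 ≈ -1.3174e-5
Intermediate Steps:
O(V) = 3*V²
1/(O(p(u(-3))) - 76494) = 1/(3*14² - 76494) = 1/(3*196 - 76494) = 1/(588 - 76494) = 1/(-75906) = -1/75906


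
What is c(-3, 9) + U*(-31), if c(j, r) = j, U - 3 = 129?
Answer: -4095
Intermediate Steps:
U = 132 (U = 3 + 129 = 132)
c(-3, 9) + U*(-31) = -3 + 132*(-31) = -3 - 4092 = -4095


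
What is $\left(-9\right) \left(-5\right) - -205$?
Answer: $250$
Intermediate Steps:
$\left(-9\right) \left(-5\right) - -205 = 45 + 205 = 250$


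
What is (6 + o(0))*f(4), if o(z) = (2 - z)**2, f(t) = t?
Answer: 40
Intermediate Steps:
(6 + o(0))*f(4) = (6 + (-2 + 0)**2)*4 = (6 + (-2)**2)*4 = (6 + 4)*4 = 10*4 = 40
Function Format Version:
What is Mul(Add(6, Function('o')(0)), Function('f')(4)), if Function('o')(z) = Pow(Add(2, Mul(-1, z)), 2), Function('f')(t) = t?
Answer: 40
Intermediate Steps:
Mul(Add(6, Function('o')(0)), Function('f')(4)) = Mul(Add(6, Pow(Add(-2, 0), 2)), 4) = Mul(Add(6, Pow(-2, 2)), 4) = Mul(Add(6, 4), 4) = Mul(10, 4) = 40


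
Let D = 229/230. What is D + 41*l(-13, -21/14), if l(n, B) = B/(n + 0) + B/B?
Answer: 69856/1495 ≈ 46.726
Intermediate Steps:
D = 229/230 (D = 229*(1/230) = 229/230 ≈ 0.99565)
l(n, B) = 1 + B/n (l(n, B) = B/n + 1 = 1 + B/n)
D + 41*l(-13, -21/14) = 229/230 + 41*((-21/14 - 13)/(-13)) = 229/230 + 41*(-(-21*1/14 - 13)/13) = 229/230 + 41*(-(-3/2 - 13)/13) = 229/230 + 41*(-1/13*(-29/2)) = 229/230 + 41*(29/26) = 229/230 + 1189/26 = 69856/1495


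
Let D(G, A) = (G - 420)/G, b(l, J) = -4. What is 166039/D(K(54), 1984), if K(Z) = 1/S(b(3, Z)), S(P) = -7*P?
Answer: -166039/11759 ≈ -14.120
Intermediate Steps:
K(Z) = 1/28 (K(Z) = 1/(-7*(-4)) = 1/28)
D(G, A) = (-420 + G)/G
166039/D(K(54), 1984) = 166039/(((-420 + 1/28)/(1/28))) = 166039/((28*(-11759/28))) = 166039/(-11759) = 166039*(-1/11759) = -166039/11759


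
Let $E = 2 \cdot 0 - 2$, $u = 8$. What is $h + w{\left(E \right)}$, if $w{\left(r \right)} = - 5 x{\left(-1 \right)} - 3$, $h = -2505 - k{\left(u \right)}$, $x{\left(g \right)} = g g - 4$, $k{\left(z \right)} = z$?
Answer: $-2501$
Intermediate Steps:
$x{\left(g \right)} = -4 + g^{2}$ ($x{\left(g \right)} = g^{2} - 4 = -4 + g^{2}$)
$E = -2$ ($E = 0 - 2 = -2$)
$h = -2513$ ($h = -2505 - 8 = -2513$)
$w{\left(r \right)} = 12$ ($w{\left(r \right)} = - 5 \left(-4 + \left(-1\right)^{2}\right) - 3 = - 5 \left(-4 + 1\right) - 3 = \left(-5\right) \left(-3\right) - 3 = 15 - 3 = 12$)
$h + w{\left(E \right)} = -2513 + 12 = -2501$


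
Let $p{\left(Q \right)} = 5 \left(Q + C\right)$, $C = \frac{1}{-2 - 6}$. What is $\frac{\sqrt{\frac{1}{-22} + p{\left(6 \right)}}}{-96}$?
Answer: $- \frac{\sqrt{56782}}{4224} \approx -0.056413$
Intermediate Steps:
$C = - \frac{1}{8}$ ($C = \frac{1}{-8} = - \frac{1}{8} \approx -0.125$)
$p{\left(Q \right)} = - \frac{5}{8} + 5 Q$ ($p{\left(Q \right)} = 5 \left(Q - \frac{1}{8}\right) = 5 \left(- \frac{1}{8} + Q\right) = - \frac{5}{8} + 5 Q$)
$\frac{\sqrt{\frac{1}{-22} + p{\left(6 \right)}}}{-96} = \frac{\sqrt{\frac{1}{-22} + \left(- \frac{5}{8} + 5 \cdot 6\right)}}{-96} = \sqrt{- \frac{1}{22} + \left(- \frac{5}{8} + 30\right)} \left(- \frac{1}{96}\right) = \sqrt{- \frac{1}{22} + \frac{235}{8}} \left(- \frac{1}{96}\right) = \sqrt{\frac{2581}{88}} \left(- \frac{1}{96}\right) = \frac{\sqrt{56782}}{44} \left(- \frac{1}{96}\right) = - \frac{\sqrt{56782}}{4224}$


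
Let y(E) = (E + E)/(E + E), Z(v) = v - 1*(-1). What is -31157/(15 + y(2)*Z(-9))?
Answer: -4451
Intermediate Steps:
Z(v) = 1 + v (Z(v) = v + 1 = 1 + v)
y(E) = 1 (y(E) = (2*E)/((2*E)) = (2*E)*(1/(2*E)) = 1)
-31157/(15 + y(2)*Z(-9)) = -31157/(15 + 1*(1 - 9)) = -31157/(15 + 1*(-8)) = -31157/(15 - 8) = -31157/7 = -31157*⅐ = -4451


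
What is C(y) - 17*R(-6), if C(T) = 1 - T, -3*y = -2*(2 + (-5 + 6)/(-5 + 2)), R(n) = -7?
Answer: 1070/9 ≈ 118.89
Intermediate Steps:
y = 10/9 (y = -(-2)*(2 + (-5 + 6)/(-5 + 2))/3 = -(-2)*(2 + 1/(-3))/3 = -(-2)*(2 + 1*(-1/3))/3 = -(-2)*(2 - 1/3)/3 = -(-2)*5/(3*3) = -1/3*(-10/3) = 10/9 ≈ 1.1111)
C(y) - 17*R(-6) = (1 - 1*10/9) - 17*(-7) = (1 - 10/9) + 119 = -1/9 + 119 = 1070/9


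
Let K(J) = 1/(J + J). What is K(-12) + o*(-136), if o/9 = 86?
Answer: -2526337/24 ≈ -1.0526e+5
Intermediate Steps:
o = 774 (o = 9*86 = 774)
K(J) = 1/(2*J)
K(-12) + o*(-136) = (½)/(-12) + 774*(-136) = (½)*(-1/12) - 105264 = -1/24 - 105264 = -2526337/24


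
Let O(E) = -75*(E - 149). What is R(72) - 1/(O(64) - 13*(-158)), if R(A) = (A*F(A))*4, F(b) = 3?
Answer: 7282655/8429 ≈ 864.00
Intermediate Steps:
O(E) = 11175 - 75*E (O(E) = -75*(-149 + E) = 11175 - 75*E)
R(A) = 12*A (R(A) = (A*3)*4 = (3*A)*4 = 12*A)
R(72) - 1/(O(64) - 13*(-158)) = 12*72 - 1/((11175 - 75*64) - 13*(-158)) = 864 - 1/((11175 - 4800) + 2054) = 864 - 1/(6375 + 2054) = 864 - 1/8429 = 7282655/8429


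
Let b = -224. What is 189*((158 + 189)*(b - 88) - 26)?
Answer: -20466810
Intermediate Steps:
189*((158 + 189)*(b - 88) - 26) = 189*((158 + 189)*(-224 - 88) - 26) = 189*(347*(-312) - 26) = 189*(-108264 - 26) = 189*(-108290) = -20466810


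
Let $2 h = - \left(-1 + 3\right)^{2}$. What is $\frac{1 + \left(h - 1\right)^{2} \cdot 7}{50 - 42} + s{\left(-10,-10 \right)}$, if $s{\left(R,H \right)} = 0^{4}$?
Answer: $8$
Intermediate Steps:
$s{\left(R,H \right)} = 0$
$h = -2$ ($h = \frac{\left(-1\right) \left(-1 + 3\right)^{2}}{2} = \frac{\left(-1\right) 2^{2}}{2} = \frac{\left(-1\right) 4}{2} = \frac{1}{2} \left(-4\right) = -2$)
$\frac{1 + \left(h - 1\right)^{2} \cdot 7}{50 - 42} + s{\left(-10,-10 \right)} = \frac{1 + \left(-2 - 1\right)^{2} \cdot 7}{50 - 42} + 0 = \frac{1 + \left(-3\right)^{2} \cdot 7}{8} + 0 = \left(1 + 9 \cdot 7\right) \frac{1}{8} + 0 = \left(1 + 63\right) \frac{1}{8} + 0 = 64 \cdot \frac{1}{8} + 0 = 8 + 0 = 8$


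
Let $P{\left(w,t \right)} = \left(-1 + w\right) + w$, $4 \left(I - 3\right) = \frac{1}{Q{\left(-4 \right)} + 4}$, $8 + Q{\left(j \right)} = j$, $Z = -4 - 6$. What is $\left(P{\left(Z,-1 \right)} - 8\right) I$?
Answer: $- \frac{2755}{32} \approx -86.094$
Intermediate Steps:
$Z = -10$ ($Z = -4 - 6 = -10$)
$Q{\left(j \right)} = -8 + j$
$I = \frac{95}{32}$ ($I = 3 + \frac{1}{4 \left(\left(-8 - 4\right) + 4\right)} = 3 + \frac{1}{4 \left(-12 + 4\right)} = 3 + \frac{1}{4 \left(-8\right)} = 3 + \frac{1}{4} \left(- \frac{1}{8}\right) = 3 - \frac{1}{32} = \frac{95}{32} \approx 2.9688$)
$P{\left(w,t \right)} = -1 + 2 w$
$\left(P{\left(Z,-1 \right)} - 8\right) I = \left(\left(-1 + 2 \left(-10\right)\right) - 8\right) \frac{95}{32} = \left(\left(-1 - 20\right) - 8\right) \frac{95}{32} = \left(-21 - 8\right) \frac{95}{32} = \left(-29\right) \frac{95}{32} = - \frac{2755}{32}$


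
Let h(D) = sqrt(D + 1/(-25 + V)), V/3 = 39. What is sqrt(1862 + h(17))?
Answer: sqrt(3939992 + 46*sqrt(35995))/46 ≈ 43.199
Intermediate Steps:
V = 117 (V = 3*39 = 117)
h(D) = sqrt(1/92 + D) (h(D) = sqrt(D + 1/(-25 + 117)) = sqrt(D + 1/92) = sqrt(1/92 + D))
sqrt(1862 + h(17)) = sqrt(1862 + sqrt(23 + 2116*17)/46) = sqrt(1862 + sqrt(23 + 35972)/46) = sqrt(1862 + sqrt(35995)/46)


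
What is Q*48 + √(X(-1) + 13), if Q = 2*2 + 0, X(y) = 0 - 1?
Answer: 192 + 2*√3 ≈ 195.46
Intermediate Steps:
X(y) = -1
Q = 4 (Q = 4 + 0 = 4)
Q*48 + √(X(-1) + 13) = 4*48 + √(-1 + 13) = 192 + √12 = 192 + 2*√3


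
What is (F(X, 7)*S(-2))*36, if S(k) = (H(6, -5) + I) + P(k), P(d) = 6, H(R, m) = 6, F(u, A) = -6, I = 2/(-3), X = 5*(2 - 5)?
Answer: -2448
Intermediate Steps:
X = -15 (X = 5*(-3) = -15)
I = -⅔ (I = 2*(-⅓) = -⅔ ≈ -0.66667)
S(k) = 34/3 (S(k) = (6 - ⅔) + 6 = 16/3 + 6 = 34/3)
(F(X, 7)*S(-2))*36 = -6*34/3*36 = -68*36 = -2448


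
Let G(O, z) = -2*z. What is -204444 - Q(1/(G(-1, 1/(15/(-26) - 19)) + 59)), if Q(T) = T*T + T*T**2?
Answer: -5565930782548667380/27224720581787 ≈ -2.0444e+5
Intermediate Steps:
Q(T) = T**2 + T**3
-204444 - Q(1/(G(-1, 1/(15/(-26) - 19)) + 59)) = -204444 - (1/(-2/(15/(-26) - 19) + 59))**2*(1 + 1/(-2/(15/(-26) - 19) + 59)) = -204444 - (1/(-2/(15*(-1/26) - 19) + 59))**2*(1 + 1/(-2/(15*(-1/26) - 19) + 59)) = -204444 - (1/(-2/(-15/26 - 19) + 59))**2*(1 + 1/(-2/(-15/26 - 19) + 59)) = -204444 - (1/(-2/(-509/26) + 59))**2*(1 + 1/(-2/(-509/26) + 59)) = -204444 - (1/(-2*(-26/509) + 59))**2*(1 + 1/(-2*(-26/509) + 59)) = -204444 - (1/(52/509 + 59))**2*(1 + 1/(52/509 + 59)) = -204444 - (1/(30083/509))**2*(1 + 1/(30083/509)) = -204444 - (509/30083)**2*(1 + 509/30083) = -204444 - 259081*30592/(904986889*30083) = -204444 - 1*7925805952/27224720581787 = -204444 - 7925805952/27224720581787 = -5565930782548667380/27224720581787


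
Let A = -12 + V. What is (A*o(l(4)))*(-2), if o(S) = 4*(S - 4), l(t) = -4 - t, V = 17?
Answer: 480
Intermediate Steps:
A = 5 (A = -12 + 17 = 5)
o(S) = -16 + 4*S (o(S) = 4*(-4 + S) = -16 + 4*S)
(A*o(l(4)))*(-2) = (5*(-16 + 4*(-4 - 1*4)))*(-2) = (5*(-16 + 4*(-4 - 4)))*(-2) = (5*(-16 + 4*(-8)))*(-2) = (5*(-16 - 32))*(-2) = (5*(-48))*(-2) = -240*(-2) = 480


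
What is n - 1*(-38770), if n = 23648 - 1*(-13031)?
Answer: 75449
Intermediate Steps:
n = 36679 (n = 23648 + 13031 = 36679)
n - 1*(-38770) = 36679 - 1*(-38770) = 36679 + 38770 = 75449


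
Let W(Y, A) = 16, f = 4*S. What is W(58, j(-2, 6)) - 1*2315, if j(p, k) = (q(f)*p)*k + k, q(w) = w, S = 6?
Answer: -2299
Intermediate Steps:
f = 24 (f = 4*6 = 24)
j(p, k) = k + 24*k*p (j(p, k) = (24*p)*k + k = 24*k*p + k = k + 24*k*p)
W(58, j(-2, 6)) - 1*2315 = 16 - 1*2315 = 16 - 2315 = -2299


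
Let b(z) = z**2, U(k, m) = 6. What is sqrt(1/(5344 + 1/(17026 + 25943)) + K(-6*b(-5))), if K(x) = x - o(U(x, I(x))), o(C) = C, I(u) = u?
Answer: 3*I*sqrt(913955317517309579)/229626337 ≈ 12.49*I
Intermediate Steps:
K(x) = -6 + x (K(x) = x - 1*6 = x - 6 = -6 + x)
sqrt(1/(5344 + 1/(17026 + 25943)) + K(-6*b(-5))) = sqrt(1/(5344 + 1/(17026 + 25943)) + (-6 - 6*(-5)**2)) = sqrt(1/(5344 + 1/42969) + (-6 - 6*25)) = sqrt(1/(5344 + 1/42969) + (-6 - 150)) = sqrt(1/(229626337/42969) - 156) = sqrt(42969/229626337 - 156) = sqrt(-35821665603/229626337) = 3*I*sqrt(913955317517309579)/229626337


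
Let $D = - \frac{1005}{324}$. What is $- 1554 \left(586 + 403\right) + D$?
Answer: $- \frac{165986183}{108} \approx -1.5369 \cdot 10^{6}$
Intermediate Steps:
$D = - \frac{335}{108}$ ($D = \left(-1005\right) \frac{1}{324} = - \frac{335}{108} \approx -3.1019$)
$- 1554 \left(586 + 403\right) + D = - 1554 \left(586 + 403\right) - \frac{335}{108} = \left(-1554\right) 989 - \frac{335}{108} = -1536906 - \frac{335}{108} = - \frac{165986183}{108}$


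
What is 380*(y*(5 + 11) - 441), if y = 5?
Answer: -137180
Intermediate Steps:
380*(y*(5 + 11) - 441) = 380*(5*(5 + 11) - 441) = 380*(5*16 - 441) = 380*(80 - 441) = 380*(-361) = -137180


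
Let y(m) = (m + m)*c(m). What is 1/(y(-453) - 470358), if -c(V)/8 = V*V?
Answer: 1/1486884474 ≈ 6.7255e-10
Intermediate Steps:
c(V) = -8*V**2 (c(V) = -8*V*V = -8*V**2)
y(m) = -16*m**3 (y(m) = (m + m)*(-8*m**2) = (2*m)*(-8*m**2) = -16*m**3)
1/(y(-453) - 470358) = 1/(-16*(-453)**3 - 470358) = 1/(-16*(-92959677) - 470358) = 1/(1487354832 - 470358) = 1/1486884474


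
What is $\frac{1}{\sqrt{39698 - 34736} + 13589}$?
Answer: $\frac{13589}{184655959} - \frac{\sqrt{4962}}{184655959} \approx 7.3209 \cdot 10^{-5}$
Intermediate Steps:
$\frac{1}{\sqrt{39698 - 34736} + 13589} = \frac{1}{\sqrt{4962} + 13589} = \frac{1}{13589 + \sqrt{4962}}$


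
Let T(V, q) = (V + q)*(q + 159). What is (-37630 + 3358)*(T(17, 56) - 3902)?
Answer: -404169696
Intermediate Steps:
T(V, q) = (159 + q)*(V + q) (T(V, q) = (V + q)*(159 + q) = (159 + q)*(V + q))
(-37630 + 3358)*(T(17, 56) - 3902) = (-37630 + 3358)*((56² + 159*17 + 159*56 + 17*56) - 3902) = -34272*((3136 + 2703 + 8904 + 952) - 3902) = -34272*(15695 - 3902) = -34272*11793 = -404169696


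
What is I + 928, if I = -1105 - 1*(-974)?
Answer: 797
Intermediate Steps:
I = -131 (I = -1105 + 974 = -131)
I + 928 = -131 + 928 = 797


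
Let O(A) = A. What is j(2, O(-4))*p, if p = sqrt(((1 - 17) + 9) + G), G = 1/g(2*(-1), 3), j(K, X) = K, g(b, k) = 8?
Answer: I*sqrt(110)/2 ≈ 5.244*I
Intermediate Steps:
G = 1/8 ≈ 0.12500
p = I*sqrt(110)/4 (p = sqrt(((1 - 17) + 9) + 1/8) = sqrt((-16 + 9) + 1/8) = sqrt(-7 + 1/8) = sqrt(-55/8) = I*sqrt(110)/4 ≈ 2.622*I)
j(2, O(-4))*p = 2*(I*sqrt(110)/4) = I*sqrt(110)/2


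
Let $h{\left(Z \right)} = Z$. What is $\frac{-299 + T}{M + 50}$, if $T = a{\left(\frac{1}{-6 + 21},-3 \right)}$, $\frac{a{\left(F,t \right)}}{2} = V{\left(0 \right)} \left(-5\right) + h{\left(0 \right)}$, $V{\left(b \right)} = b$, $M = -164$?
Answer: $\frac{299}{114} \approx 2.6228$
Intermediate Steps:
$a{\left(F,t \right)} = 0$ ($a{\left(F,t \right)} = 2 \left(0 \left(-5\right) + 0\right) = 2 \left(0 + 0\right) = 2 \cdot 0 = 0$)
$T = 0$
$\frac{-299 + T}{M + 50} = \frac{-299 + 0}{-164 + 50} = - \frac{299}{-114} = \left(-299\right) \left(- \frac{1}{114}\right) = \frac{299}{114}$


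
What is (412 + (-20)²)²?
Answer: 659344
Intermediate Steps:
(412 + (-20)²)² = (412 + 400)² = 812² = 659344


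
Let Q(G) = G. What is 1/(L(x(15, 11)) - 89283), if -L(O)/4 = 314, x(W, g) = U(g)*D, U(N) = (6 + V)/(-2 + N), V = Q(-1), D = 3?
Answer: -1/90539 ≈ -1.1045e-5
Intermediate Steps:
V = -1
U(N) = 5/(-2 + N) (U(N) = (6 - 1)/(-2 + N) = 5/(-2 + N))
x(W, g) = 15/(-2 + g) (x(W, g) = (5/(-2 + g))*3 = 15/(-2 + g))
L(O) = -1256 (L(O) = -4*314 = -1256)
1/(L(x(15, 11)) - 89283) = 1/(-1256 - 89283) = 1/(-90539) = -1/90539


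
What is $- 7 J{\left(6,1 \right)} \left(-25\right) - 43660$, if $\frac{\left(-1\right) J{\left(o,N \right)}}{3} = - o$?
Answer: $-40510$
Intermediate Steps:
$J{\left(o,N \right)} = 3 o$ ($J{\left(o,N \right)} = - 3 \left(- o\right) = 3 o$)
$- 7 J{\left(6,1 \right)} \left(-25\right) - 43660 = - 7 \cdot 3 \cdot 6 \left(-25\right) - 43660 = \left(-7\right) 18 \left(-25\right) - 43660 = \left(-126\right) \left(-25\right) - 43660 = 3150 - 43660 = -40510$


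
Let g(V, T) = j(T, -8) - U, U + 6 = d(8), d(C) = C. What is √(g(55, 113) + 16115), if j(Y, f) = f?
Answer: √16105 ≈ 126.91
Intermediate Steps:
U = 2 (U = -6 + 8 = 2)
g(V, T) = -10 (g(V, T) = -8 - 1*2 = -8 - 2 = -10)
√(g(55, 113) + 16115) = √(-10 + 16115) = √16105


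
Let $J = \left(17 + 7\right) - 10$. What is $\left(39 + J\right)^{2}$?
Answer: $2809$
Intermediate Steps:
$J = 14$ ($J = 24 - 10 = 14$)
$\left(39 + J\right)^{2} = \left(39 + 14\right)^{2} = 53^{2} = 2809$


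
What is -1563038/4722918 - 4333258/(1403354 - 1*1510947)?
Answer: 10148725129655/254076458187 ≈ 39.944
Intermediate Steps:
-1563038/4722918 - 4333258/(1403354 - 1*1510947) = -1563038*1/4722918 - 4333258/(1403354 - 1510947) = -781519/2361459 - 4333258/(-107593) = -781519/2361459 - 4333258*(-1/107593) = -781519/2361459 + 4333258/107593 = 10148725129655/254076458187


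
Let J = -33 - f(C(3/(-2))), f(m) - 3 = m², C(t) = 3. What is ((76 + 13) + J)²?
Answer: 1936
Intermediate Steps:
f(m) = 3 + m²
J = -45 (J = -33 - (3 + 3²) = -33 - (3 + 9) = -33 - 1*12 = -33 - 12 = -45)
((76 + 13) + J)² = ((76 + 13) - 45)² = (89 - 45)² = 44² = 1936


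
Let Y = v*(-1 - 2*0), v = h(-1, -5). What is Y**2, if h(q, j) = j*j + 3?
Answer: 784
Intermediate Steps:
h(q, j) = 3 + j**2 (h(q, j) = j**2 + 3 = 3 + j**2)
v = 28 (v = 3 + (-5)**2 = 3 + 25 = 28)
Y = -28 (Y = 28*(-1 - 2*0) = 28*(-1 + 0) = 28*(-1) = -28)
Y**2 = (-28)**2 = 784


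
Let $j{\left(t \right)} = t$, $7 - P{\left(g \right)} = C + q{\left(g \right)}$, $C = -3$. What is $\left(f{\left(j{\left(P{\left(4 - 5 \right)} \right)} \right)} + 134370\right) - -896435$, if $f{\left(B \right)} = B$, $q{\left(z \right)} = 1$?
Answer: $1030814$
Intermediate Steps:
$P{\left(g \right)} = 9$ ($P{\left(g \right)} = 7 - \left(-3 + 1\right) = 7 - -2 = 7 + 2 = 9$)
$\left(f{\left(j{\left(P{\left(4 - 5 \right)} \right)} \right)} + 134370\right) - -896435 = \left(9 + 134370\right) - -896435 = 134379 + 896435 = 1030814$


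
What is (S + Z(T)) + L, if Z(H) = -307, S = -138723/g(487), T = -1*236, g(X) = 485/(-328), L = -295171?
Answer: -97805686/485 ≈ -2.0166e+5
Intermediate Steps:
g(X) = -485/328 (g(X) = 485*(-1/328) = -485/328)
T = -236
S = 45501144/485 (S = -138723/(-485/328) = -138723*(-328/485) = 45501144/485 ≈ 93817.)
(S + Z(T)) + L = (45501144/485 - 307) - 295171 = 45352249/485 - 295171 = -97805686/485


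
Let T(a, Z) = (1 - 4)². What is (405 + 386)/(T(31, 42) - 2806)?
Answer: -791/2797 ≈ -0.28280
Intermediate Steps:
T(a, Z) = 9 (T(a, Z) = (-3)² = 9)
(405 + 386)/(T(31, 42) - 2806) = (405 + 386)/(9 - 2806) = 791/(-2797) = 791*(-1/2797) = -791/2797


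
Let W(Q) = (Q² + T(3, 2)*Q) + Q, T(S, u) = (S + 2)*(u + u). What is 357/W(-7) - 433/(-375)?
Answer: -13063/5250 ≈ -2.4882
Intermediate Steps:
T(S, u) = 2*u*(2 + S) (T(S, u) = (2 + S)*(2*u) = 2*u*(2 + S))
W(Q) = Q² + 21*Q (W(Q) = (Q² + (2*2*(2 + 3))*Q) + Q = (Q² + (2*2*5)*Q) + Q = (Q² + 20*Q) + Q = Q² + 21*Q)
357/W(-7) - 433/(-375) = 357/((-7*(21 - 7))) - 433/(-375) = 357/((-7*14)) - 433*(-1/375) = 357/(-98) + 433/375 = 357*(-1/98) + 433/375 = -51/14 + 433/375 = -13063/5250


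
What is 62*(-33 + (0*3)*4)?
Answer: -2046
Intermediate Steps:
62*(-33 + (0*3)*4) = 62*(-33 + 0*4) = 62*(-33 + 0) = 62*(-33) = -2046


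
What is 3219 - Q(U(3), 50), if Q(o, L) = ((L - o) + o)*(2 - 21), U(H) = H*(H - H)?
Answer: 4169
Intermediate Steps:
U(H) = 0 (U(H) = H*0 = 0)
Q(o, L) = -19*L (Q(o, L) = L*(-19) = -19*L)
3219 - Q(U(3), 50) = 3219 - (-19)*50 = 3219 - 1*(-950) = 3219 + 950 = 4169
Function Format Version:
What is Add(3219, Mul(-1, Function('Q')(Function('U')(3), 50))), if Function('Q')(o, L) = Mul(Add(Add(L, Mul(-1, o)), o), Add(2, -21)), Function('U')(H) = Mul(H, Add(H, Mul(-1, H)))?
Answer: 4169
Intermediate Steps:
Function('U')(H) = 0 (Function('U')(H) = Mul(H, 0) = 0)
Function('Q')(o, L) = Mul(-19, L) (Function('Q')(o, L) = Mul(L, -19) = Mul(-19, L))
Add(3219, Mul(-1, Function('Q')(Function('U')(3), 50))) = Add(3219, Mul(-1, Mul(-19, 50))) = Add(3219, Mul(-1, -950)) = Add(3219, 950) = 4169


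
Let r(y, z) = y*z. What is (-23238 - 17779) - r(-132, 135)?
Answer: -23197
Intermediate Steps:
(-23238 - 17779) - r(-132, 135) = (-23238 - 17779) - (-132)*135 = -41017 - 1*(-17820) = -41017 + 17820 = -23197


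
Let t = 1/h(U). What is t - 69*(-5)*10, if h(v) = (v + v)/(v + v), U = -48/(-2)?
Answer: 3451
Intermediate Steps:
U = 24 (U = -48*(-1)/2 = -8*(-3) = 24)
h(v) = 1 (h(v) = (2*v)/((2*v)) = (2*v)*(1/(2*v)) = 1)
t = 1 (t = 1/1 = 1)
t - 69*(-5)*10 = 1 - 69*(-5)*10 = 1 - (-345)*10 = 1 - 1*(-3450) = 1 + 3450 = 3451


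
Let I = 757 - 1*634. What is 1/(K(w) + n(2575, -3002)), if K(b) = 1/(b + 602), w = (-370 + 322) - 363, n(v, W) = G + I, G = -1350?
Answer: -191/234356 ≈ -0.00081500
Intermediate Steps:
I = 123 (I = 757 - 634 = 123)
n(v, W) = -1227 (n(v, W) = -1350 + 123 = -1227)
w = -411 (w = -48 - 363 = -411)
K(b) = 1/(602 + b)
1/(K(w) + n(2575, -3002)) = 1/(1/(602 - 411) - 1227) = 1/(1/191 - 1227) = 1/(-234356/191) = -191/234356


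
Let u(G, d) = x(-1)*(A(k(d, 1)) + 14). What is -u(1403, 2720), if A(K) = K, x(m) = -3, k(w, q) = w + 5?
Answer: 8217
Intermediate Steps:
k(w, q) = 5 + w
u(G, d) = -57 - 3*d (u(G, d) = -3*((5 + d) + 14) = -3*(19 + d) = -57 - 3*d)
-u(1403, 2720) = -(-57 - 3*2720) = -(-57 - 8160) = -1*(-8217) = 8217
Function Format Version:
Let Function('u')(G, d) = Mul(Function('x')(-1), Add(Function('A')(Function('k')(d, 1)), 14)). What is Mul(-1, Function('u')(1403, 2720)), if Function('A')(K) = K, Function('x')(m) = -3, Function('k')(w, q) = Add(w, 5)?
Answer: 8217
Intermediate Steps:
Function('k')(w, q) = Add(5, w)
Function('u')(G, d) = Add(-57, Mul(-3, d)) (Function('u')(G, d) = Mul(-3, Add(Add(5, d), 14)) = Mul(-3, Add(19, d)) = Add(-57, Mul(-3, d)))
Mul(-1, Function('u')(1403, 2720)) = Mul(-1, Add(-57, Mul(-3, 2720))) = Mul(-1, Add(-57, -8160)) = Mul(-1, -8217) = 8217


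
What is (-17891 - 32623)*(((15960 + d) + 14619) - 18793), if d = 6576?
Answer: -927538068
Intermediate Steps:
(-17891 - 32623)*(((15960 + d) + 14619) - 18793) = (-17891 - 32623)*(((15960 + 6576) + 14619) - 18793) = -50514*((22536 + 14619) - 18793) = -50514*(37155 - 18793) = -50514*18362 = -927538068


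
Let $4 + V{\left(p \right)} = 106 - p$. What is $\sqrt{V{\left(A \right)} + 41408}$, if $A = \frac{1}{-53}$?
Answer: $\frac{\sqrt{116601643}}{53} \approx 203.74$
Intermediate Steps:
$A = - \frac{1}{53} \approx -0.018868$
$V{\left(p \right)} = 102 - p$ ($V{\left(p \right)} = -4 - \left(-106 + p\right) = 102 - p$)
$\sqrt{V{\left(A \right)} + 41408} = \sqrt{\left(102 - - \frac{1}{53}\right) + 41408} = \sqrt{\left(102 + \frac{1}{53}\right) + 41408} = \sqrt{\frac{5407}{53} + 41408} = \sqrt{\frac{2200031}{53}} = \frac{\sqrt{116601643}}{53}$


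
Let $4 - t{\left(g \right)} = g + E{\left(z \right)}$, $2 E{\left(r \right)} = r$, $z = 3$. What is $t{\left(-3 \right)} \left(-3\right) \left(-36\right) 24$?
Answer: $14256$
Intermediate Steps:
$E{\left(r \right)} = \frac{r}{2}$
$t{\left(g \right)} = \frac{5}{2} - g$ ($t{\left(g \right)} = 4 - \left(g + \frac{1}{2} \cdot 3\right) = 4 - \left(g + \frac{3}{2}\right) = 4 - \left(\frac{3}{2} + g\right) = \frac{5}{2} - g$)
$t{\left(-3 \right)} \left(-3\right) \left(-36\right) 24 = \left(\frac{5}{2} - -3\right) \left(-3\right) \left(-36\right) 24 = \left(\frac{5}{2} + 3\right) 108 \cdot 24 = \frac{11}{2} \cdot 2592 = 14256$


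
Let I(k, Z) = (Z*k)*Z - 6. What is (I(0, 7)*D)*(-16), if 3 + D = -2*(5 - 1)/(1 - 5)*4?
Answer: 480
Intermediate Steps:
D = 5 (D = -3 - 2*(5 - 1)/(1 - 5)*4 = -3 - 8/(-4)*4 = -3 - 8*(-1)/4*4 = -3 - 2*(-1)*4 = -3 + 2*4 = -3 + 8 = 5)
I(k, Z) = -6 + k*Z² (I(k, Z) = k*Z² - 6 = -6 + k*Z²)
(I(0, 7)*D)*(-16) = ((-6 + 0*7²)*5)*(-16) = ((-6 + 0*49)*5)*(-16) = ((-6 + 0)*5)*(-16) = -6*5*(-16) = -30*(-16) = 480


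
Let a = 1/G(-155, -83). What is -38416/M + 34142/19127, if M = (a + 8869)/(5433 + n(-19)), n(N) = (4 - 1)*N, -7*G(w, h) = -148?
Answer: -83511953611034/3586637659 ≈ -23284.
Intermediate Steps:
G(w, h) = 148/7 (G(w, h) = -⅐*(-148) = 148/7)
a = 7/148 (a = 1/(148/7) = 7/148 ≈ 0.047297)
n(N) = 3*N
M = 187517/113664 (M = (7/148 + 8869)/(5433 + 3*(-19)) = 1312619/(148*(5433 - 57)) = (1312619/148)/5376 = (1312619/148)*(1/5376) = 187517/113664 ≈ 1.6497)
-38416/M + 34142/19127 = -38416/187517/113664 + 34142/19127 = -38416*113664/187517 + 34142*(1/19127) = -4366516224/187517 + 34142/19127 = -83511953611034/3586637659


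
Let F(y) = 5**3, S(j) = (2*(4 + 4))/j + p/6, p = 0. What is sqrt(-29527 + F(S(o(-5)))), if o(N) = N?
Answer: I*sqrt(29402) ≈ 171.47*I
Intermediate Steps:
S(j) = 16/j (S(j) = (2*(4 + 4))/j + 0/6 = (2*8)/j + 0*(1/6) = 16/j + 0 = 16/j)
F(y) = 125
sqrt(-29527 + F(S(o(-5)))) = sqrt(-29527 + 125) = sqrt(-29402) = I*sqrt(29402)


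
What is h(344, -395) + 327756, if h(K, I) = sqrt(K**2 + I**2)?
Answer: 327756 + sqrt(274361) ≈ 3.2828e+5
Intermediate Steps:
h(K, I) = sqrt(I**2 + K**2)
h(344, -395) + 327756 = sqrt((-395)**2 + 344**2) + 327756 = sqrt(156025 + 118336) + 327756 = sqrt(274361) + 327756 = 327756 + sqrt(274361)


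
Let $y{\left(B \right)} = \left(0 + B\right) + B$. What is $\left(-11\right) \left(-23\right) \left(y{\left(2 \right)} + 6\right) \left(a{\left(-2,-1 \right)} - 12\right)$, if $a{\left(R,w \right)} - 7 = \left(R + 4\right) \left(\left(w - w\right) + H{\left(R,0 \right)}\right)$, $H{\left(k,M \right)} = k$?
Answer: $-22770$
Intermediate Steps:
$y{\left(B \right)} = 2 B$ ($y{\left(B \right)} = B + B = 2 B$)
$a{\left(R,w \right)} = 7 + R \left(4 + R\right)$ ($a{\left(R,w \right)} = 7 + \left(R + 4\right) \left(\left(w - w\right) + R\right) = 7 + \left(4 + R\right) \left(0 + R\right) = 7 + \left(4 + R\right) R = 7 + R \left(4 + R\right)$)
$\left(-11\right) \left(-23\right) \left(y{\left(2 \right)} + 6\right) \left(a{\left(-2,-1 \right)} - 12\right) = \left(-11\right) \left(-23\right) \left(2 \cdot 2 + 6\right) \left(\left(7 + \left(-2\right)^{2} + 4 \left(-2\right)\right) - 12\right) = 253 \left(4 + 6\right) \left(\left(7 + 4 - 8\right) - 12\right) = 253 \cdot 10 \left(3 - 12\right) = 253 \cdot 10 \left(-9\right) = 253 \left(-90\right) = -22770$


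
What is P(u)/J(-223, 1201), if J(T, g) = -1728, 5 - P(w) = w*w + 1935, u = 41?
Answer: 3611/1728 ≈ 2.0897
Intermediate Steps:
P(w) = -1930 - w**2 (P(w) = 5 - (w*w + 1935) = 5 - (w**2 + 1935) = 5 - (1935 + w**2) = 5 + (-1935 - w**2) = -1930 - w**2)
P(u)/J(-223, 1201) = (-1930 - 1*41**2)/(-1728) = (-1930 - 1*1681)*(-1/1728) = (-1930 - 1681)*(-1/1728) = -3611*(-1/1728) = 3611/1728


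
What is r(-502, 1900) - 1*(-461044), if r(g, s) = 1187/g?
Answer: 231442901/502 ≈ 4.6104e+5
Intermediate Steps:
r(-502, 1900) - 1*(-461044) = 1187/(-502) - 1*(-461044) = 1187*(-1/502) + 461044 = -1187/502 + 461044 = 231442901/502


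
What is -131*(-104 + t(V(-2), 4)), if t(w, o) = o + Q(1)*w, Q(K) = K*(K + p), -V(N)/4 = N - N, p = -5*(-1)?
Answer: 13100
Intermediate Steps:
p = 5
V(N) = 0 (V(N) = -4*(N - N) = -4*0 = 0)
Q(K) = K*(5 + K) (Q(K) = K*(K + 5) = K*(5 + K))
t(w, o) = o + 6*w (t(w, o) = o + (1*(5 + 1))*w = o + (1*6)*w = o + 6*w)
-131*(-104 + t(V(-2), 4)) = -131*(-104 + (4 + 6*0)) = -131*(-104 + (4 + 0)) = -131*(-104 + 4) = -131*(-100) = 13100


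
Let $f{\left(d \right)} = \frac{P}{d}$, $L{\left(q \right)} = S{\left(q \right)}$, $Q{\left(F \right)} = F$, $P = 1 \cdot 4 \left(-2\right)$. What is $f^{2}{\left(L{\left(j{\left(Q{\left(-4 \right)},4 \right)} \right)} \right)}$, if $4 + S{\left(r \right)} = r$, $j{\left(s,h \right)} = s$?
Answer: $1$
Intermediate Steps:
$P = -8$ ($P = 4 \left(-2\right) = -8$)
$S{\left(r \right)} = -4 + r$
$L{\left(q \right)} = -4 + q$
$f{\left(d \right)} = - \frac{8}{d}$
$f^{2}{\left(L{\left(j{\left(Q{\left(-4 \right)},4 \right)} \right)} \right)} = \left(- \frac{8}{-4 - 4}\right)^{2} = \left(- \frac{8}{-8}\right)^{2} = \left(\left(-8\right) \left(- \frac{1}{8}\right)\right)^{2} = 1^{2} = 1$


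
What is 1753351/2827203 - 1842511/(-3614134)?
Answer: 11545998089767/10217890487202 ≈ 1.1300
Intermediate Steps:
1753351/2827203 - 1842511/(-3614134) = 1753351*(1/2827203) - 1842511*(-1/3614134) = 1753351/2827203 + 1842511/3614134 = 11545998089767/10217890487202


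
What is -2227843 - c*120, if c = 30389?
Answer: -5874523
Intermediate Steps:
-2227843 - c*120 = -2227843 - 30389*120 = -2227843 - 1*3646680 = -2227843 - 3646680 = -5874523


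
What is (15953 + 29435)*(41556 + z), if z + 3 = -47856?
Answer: -286080564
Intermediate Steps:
z = -47859 (z = -3 - 47856 = -47859)
(15953 + 29435)*(41556 + z) = (15953 + 29435)*(41556 - 47859) = 45388*(-6303) = -286080564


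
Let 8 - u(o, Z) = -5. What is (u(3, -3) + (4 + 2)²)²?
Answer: 2401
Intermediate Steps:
u(o, Z) = 13 (u(o, Z) = 8 - 1*(-5) = 8 + 5 = 13)
(u(3, -3) + (4 + 2)²)² = (13 + (4 + 2)²)² = (13 + 6²)² = (13 + 36)² = 49² = 2401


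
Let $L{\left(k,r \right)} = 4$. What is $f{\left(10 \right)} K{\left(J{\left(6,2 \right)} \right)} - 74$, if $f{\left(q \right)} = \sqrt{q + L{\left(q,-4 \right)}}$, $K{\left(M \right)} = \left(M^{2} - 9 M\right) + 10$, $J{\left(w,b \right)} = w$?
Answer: $-74 - 8 \sqrt{14} \approx -103.93$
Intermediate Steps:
$K{\left(M \right)} = 10 + M^{2} - 9 M$
$f{\left(q \right)} = \sqrt{4 + q}$ ($f{\left(q \right)} = \sqrt{q + 4} = \sqrt{4 + q}$)
$f{\left(10 \right)} K{\left(J{\left(6,2 \right)} \right)} - 74 = \sqrt{4 + 10} \left(10 + 6^{2} - 54\right) - 74 = \sqrt{14} \left(10 + 36 - 54\right) - 74 = \sqrt{14} \left(-8\right) - 74 = - 8 \sqrt{14} - 74 = -74 - 8 \sqrt{14}$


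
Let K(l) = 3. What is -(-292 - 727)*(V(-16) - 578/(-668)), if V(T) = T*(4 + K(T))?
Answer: -37824261/334 ≈ -1.1325e+5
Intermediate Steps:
V(T) = 7*T (V(T) = T*(4 + 3) = T*7 = 7*T)
-(-292 - 727)*(V(-16) - 578/(-668)) = -(-292 - 727)*(7*(-16) - 578/(-668)) = -(-1019)*(-112 - 578*(-1/668)) = -(-1019)*(-112 + 289/334) = -(-1019)*(-37119)/334 = -1*37824261/334 = -37824261/334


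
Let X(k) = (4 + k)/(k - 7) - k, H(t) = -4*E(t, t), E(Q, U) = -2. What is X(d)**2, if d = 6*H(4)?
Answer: 3671056/1681 ≈ 2183.9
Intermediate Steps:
H(t) = 8 (H(t) = -4*(-2) = 8)
d = 48 (d = 6*8 = 48)
X(k) = -k + (4 + k)/(-7 + k) (X(k) = (4 + k)/(-7 + k) - k = -k + (4 + k)/(-7 + k))
X(d)**2 = ((4 - 1*48**2 + 8*48)/(-7 + 48))**2 = ((4 - 1*2304 + 384)/41)**2 = ((4 - 2304 + 384)/41)**2 = ((1/41)*(-1916))**2 = (-1916/41)**2 = 3671056/1681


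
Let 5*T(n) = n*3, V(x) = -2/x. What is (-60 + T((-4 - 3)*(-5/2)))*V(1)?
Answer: 99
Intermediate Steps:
T(n) = 3*n/5 (T(n) = (n*3)/5 = (3*n)/5 = 3*n/5)
(-60 + T((-4 - 3)*(-5/2)))*V(1) = (-60 + 3*((-4 - 3)*(-5/2))/5)*(-2/1) = (-60 + 3*(-(-35)/2)/5)*(-2*1) = (-60 + 3*(-7*(-5/2))/5)*(-2) = (-60 + (⅗)*(35/2))*(-2) = (-60 + 21/2)*(-2) = -99/2*(-2) = 99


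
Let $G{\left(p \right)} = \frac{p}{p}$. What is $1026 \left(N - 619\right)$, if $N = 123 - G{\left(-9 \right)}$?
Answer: $-509922$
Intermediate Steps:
$G{\left(p \right)} = 1$
$N = 122$ ($N = 123 - 1 = 122$)
$1026 \left(N - 619\right) = 1026 \left(122 - 619\right) = 1026 \left(-497\right) = -509922$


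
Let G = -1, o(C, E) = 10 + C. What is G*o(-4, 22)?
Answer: -6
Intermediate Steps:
G*o(-4, 22) = -(10 - 4) = -1*6 = -6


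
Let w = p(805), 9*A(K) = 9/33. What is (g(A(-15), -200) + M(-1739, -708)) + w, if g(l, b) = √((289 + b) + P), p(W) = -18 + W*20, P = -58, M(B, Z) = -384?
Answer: 15698 + √31 ≈ 15704.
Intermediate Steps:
A(K) = 1/33 (A(K) = (9/33)/9 = (9*(1/33))/9 = (⅑)*(3/11) = 1/33)
p(W) = -18 + 20*W
g(l, b) = √(231 + b) (g(l, b) = √((289 + b) - 58) = √(231 + b))
w = 16082 (w = -18 + 20*805 = -18 + 16100 = 16082)
(g(A(-15), -200) + M(-1739, -708)) + w = (√(231 - 200) - 384) + 16082 = (√31 - 384) + 16082 = (-384 + √31) + 16082 = 15698 + √31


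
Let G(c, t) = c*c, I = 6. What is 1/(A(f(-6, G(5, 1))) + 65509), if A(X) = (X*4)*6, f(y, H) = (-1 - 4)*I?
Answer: 1/64789 ≈ 1.5435e-5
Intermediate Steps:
G(c, t) = c²
f(y, H) = -30 (f(y, H) = (-1 - 4)*6 = -5*6 = -30)
A(X) = 24*X (A(X) = (4*X)*6 = 24*X)
1/(A(f(-6, G(5, 1))) + 65509) = 1/(24*(-30) + 65509) = 1/(-720 + 65509) = 1/64789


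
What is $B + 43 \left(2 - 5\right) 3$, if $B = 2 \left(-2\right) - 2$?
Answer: $-393$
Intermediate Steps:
$B = -6$ ($B = -4 - 2 = -6$)
$B + 43 \left(2 - 5\right) 3 = -6 + 43 \left(2 - 5\right) 3 = -6 + 43 \left(\left(-3\right) 3\right) = -6 + 43 \left(-9\right) = -6 - 387 = -393$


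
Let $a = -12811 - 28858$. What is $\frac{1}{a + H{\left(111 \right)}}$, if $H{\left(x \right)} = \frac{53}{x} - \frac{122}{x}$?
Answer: $- \frac{37}{1541776} \approx -2.3998 \cdot 10^{-5}$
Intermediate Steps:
$a = -41669$
$H{\left(x \right)} = - \frac{69}{x}$
$\frac{1}{a + H{\left(111 \right)}} = \frac{1}{-41669 - \frac{69}{111}} = \frac{1}{-41669 - \frac{23}{37}} = \frac{1}{- \frac{1541776}{37}} = - \frac{37}{1541776}$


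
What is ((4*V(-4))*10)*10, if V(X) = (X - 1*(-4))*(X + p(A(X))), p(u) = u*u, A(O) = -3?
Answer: 0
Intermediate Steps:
p(u) = u²
V(X) = (4 + X)*(9 + X) (V(X) = (X - 1*(-4))*(X + (-3)²) = (X + 4)*(X + 9) = (4 + X)*(9 + X))
((4*V(-4))*10)*10 = ((4*(36 + (-4)² + 13*(-4)))*10)*10 = ((4*(36 + 16 - 52))*10)*10 = ((4*0)*10)*10 = (0*10)*10 = 0*10 = 0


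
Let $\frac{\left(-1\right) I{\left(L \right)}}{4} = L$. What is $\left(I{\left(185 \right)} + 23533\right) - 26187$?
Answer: $-3394$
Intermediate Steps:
$I{\left(L \right)} = - 4 L$
$\left(I{\left(185 \right)} + 23533\right) - 26187 = \left(\left(-4\right) 185 + 23533\right) - 26187 = \left(-740 + 23533\right) - 26187 = 22793 - 26187 = -3394$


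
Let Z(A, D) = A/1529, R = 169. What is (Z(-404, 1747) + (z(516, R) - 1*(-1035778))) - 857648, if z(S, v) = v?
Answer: 272618767/1529 ≈ 1.7830e+5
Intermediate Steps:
Z(A, D) = A/1529 (Z(A, D) = A*(1/1529) = A/1529)
(Z(-404, 1747) + (z(516, R) - 1*(-1035778))) - 857648 = ((1/1529)*(-404) + (169 - 1*(-1035778))) - 857648 = (-404/1529 + (169 + 1035778)) - 857648 = (-404/1529 + 1035947) - 857648 = 1583962559/1529 - 857648 = 272618767/1529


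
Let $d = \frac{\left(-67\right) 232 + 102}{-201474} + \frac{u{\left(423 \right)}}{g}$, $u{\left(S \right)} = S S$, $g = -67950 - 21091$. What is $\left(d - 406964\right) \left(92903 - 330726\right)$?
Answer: $\frac{124020338145543258700}{1281389031} \approx 9.6786 \cdot 10^{10}$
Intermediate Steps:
$g = -89041$
$u{\left(S \right)} = S^{2}$
$d = - \frac{2476755016}{1281389031}$ ($d = \frac{\left(-67\right) 232 + 102}{-201474} + \frac{423^{2}}{-89041} = \left(-15544 + 102\right) \left(- \frac{1}{201474}\right) + 178929 \left(- \frac{1}{89041}\right) = \left(-15442\right) \left(- \frac{1}{201474}\right) - \frac{178929}{89041} = \frac{1103}{14391} - \frac{178929}{89041} = - \frac{2476755016}{1281389031} \approx -1.9329$)
$\left(d - 406964\right) \left(92903 - 330726\right) = \left(- \frac{2476755016}{1281389031} - 406964\right) \left(92903 - 330726\right) = \left(- \frac{521481682366900}{1281389031}\right) \left(-237823\right) = \frac{124020338145543258700}{1281389031}$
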